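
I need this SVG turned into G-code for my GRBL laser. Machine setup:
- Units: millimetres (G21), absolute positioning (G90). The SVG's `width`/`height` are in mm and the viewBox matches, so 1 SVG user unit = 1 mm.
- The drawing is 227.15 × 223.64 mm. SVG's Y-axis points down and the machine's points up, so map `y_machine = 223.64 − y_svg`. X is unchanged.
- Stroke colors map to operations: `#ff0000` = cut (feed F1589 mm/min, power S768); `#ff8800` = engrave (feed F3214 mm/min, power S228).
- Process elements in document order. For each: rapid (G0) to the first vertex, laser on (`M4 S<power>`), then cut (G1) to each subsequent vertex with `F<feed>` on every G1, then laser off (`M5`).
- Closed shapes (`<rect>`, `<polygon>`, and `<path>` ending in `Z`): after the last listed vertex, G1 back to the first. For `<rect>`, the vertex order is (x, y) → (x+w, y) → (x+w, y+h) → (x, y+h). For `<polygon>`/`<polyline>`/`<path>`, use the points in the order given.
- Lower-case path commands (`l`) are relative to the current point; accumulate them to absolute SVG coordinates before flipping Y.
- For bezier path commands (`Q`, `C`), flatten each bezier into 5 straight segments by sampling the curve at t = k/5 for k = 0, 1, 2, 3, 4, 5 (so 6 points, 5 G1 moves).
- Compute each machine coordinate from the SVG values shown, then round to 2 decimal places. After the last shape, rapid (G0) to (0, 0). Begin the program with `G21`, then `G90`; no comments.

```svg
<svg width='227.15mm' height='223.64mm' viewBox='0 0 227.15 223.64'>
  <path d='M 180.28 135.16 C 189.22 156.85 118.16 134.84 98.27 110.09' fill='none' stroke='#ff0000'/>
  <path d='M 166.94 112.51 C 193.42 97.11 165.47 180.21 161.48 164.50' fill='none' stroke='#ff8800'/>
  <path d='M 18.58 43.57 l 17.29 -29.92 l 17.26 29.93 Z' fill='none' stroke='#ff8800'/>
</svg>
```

viewBox `0 0 227.15 223.64` with mm width/height → 1 unit = 1 mm. Flip: y_m = 223.64 − y_svg.

**Shape 1** — `<path>` cubic bezier, stroke `#ff0000` → cut (S768, F1589). Control points (SVG): P0=(180.28,135.16), P1=(189.22,156.85), P2=(118.16,134.84), P3=(98.27,110.09); sampled at t=k/5. Machine vertices: (180.28,88.48) → (177.09,80.38) → (161.00,80.81) → (138.30,87.79) → (115.30,99.36) → (98.27,113.55). Open path.

**Shape 2** — `<path>` cubic bezier, stroke `#ff8800` → engrave (S228, F3214). Control points (SVG): P0=(166.94,112.51), P1=(193.42,97.11), P2=(165.47,180.21), P3=(161.48,164.50); sampled at t=k/5. Machine vertices: (166.94,111.13) → (176.92,110.13) → (177.61,94.96) → (172.75,75.09) → (166.12,59.99) → (161.48,59.14). Open path.

**Shape 3** — `<path>` regular polygon, stroke `#ff8800` → engrave (S228, F3214). Machine vertices: (18.58,180.07) → (35.87,209.99) → (53.13,180.06) → (18.58,180.07). Closed: final G1 returns to the first vertex.

G21
G90
G0 X180.28 Y88.48
M4 S768
G1 X177.09 Y80.38 F1589
G1 X161.00 Y80.81 F1589
G1 X138.30 Y87.79 F1589
G1 X115.30 Y99.36 F1589
G1 X98.27 Y113.55 F1589
M5
G0 X166.94 Y111.13
M4 S228
G1 X176.92 Y110.13 F3214
G1 X177.61 Y94.96 F3214
G1 X172.75 Y75.09 F3214
G1 X166.12 Y59.99 F3214
G1 X161.48 Y59.14 F3214
M5
G0 X18.58 Y180.07
M4 S228
G1 X35.87 Y209.99 F3214
G1 X53.13 Y180.06 F3214
G1 X18.58 Y180.07 F3214
M5
G0 X0.00 Y0.00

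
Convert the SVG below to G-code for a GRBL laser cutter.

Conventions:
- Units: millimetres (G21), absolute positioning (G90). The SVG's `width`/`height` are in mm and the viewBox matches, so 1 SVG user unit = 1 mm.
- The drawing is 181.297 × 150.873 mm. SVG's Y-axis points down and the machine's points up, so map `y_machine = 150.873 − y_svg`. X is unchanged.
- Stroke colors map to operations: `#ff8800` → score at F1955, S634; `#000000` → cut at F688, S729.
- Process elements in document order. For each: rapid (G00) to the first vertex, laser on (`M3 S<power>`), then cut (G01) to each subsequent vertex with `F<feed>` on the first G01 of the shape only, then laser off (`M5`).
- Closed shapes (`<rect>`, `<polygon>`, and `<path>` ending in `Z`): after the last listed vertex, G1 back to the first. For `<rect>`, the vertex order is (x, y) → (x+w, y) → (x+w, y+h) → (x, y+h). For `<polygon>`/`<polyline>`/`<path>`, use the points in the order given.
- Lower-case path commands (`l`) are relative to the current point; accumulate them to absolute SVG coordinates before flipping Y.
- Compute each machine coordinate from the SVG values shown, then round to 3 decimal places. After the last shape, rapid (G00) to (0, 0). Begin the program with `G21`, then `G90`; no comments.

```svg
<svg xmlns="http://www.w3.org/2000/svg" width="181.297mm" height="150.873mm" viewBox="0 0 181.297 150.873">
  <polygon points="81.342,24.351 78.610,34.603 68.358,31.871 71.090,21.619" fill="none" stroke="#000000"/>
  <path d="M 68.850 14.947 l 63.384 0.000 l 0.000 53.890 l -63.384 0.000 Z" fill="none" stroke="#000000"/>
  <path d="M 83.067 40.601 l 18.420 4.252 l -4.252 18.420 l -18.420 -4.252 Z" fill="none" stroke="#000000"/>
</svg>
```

1 u = 1 mm; y_m = 150.873 − y.

[1] `<polygon>` regular polygon, #000000→cut S729 F688: (81.342,126.522) → (78.610,116.270) → (68.358,119.002) → (71.090,129.254) → (81.342,126.522) (closed)

[2] `<path>` rectangle, #000000→cut S729 F688: (68.850,135.926) → (132.234,135.926) → (132.234,82.036) → (68.850,82.036) → (68.850,135.926) (closed)

[3] `<path>` regular polygon, #000000→cut S729 F688: (83.067,110.272) → (101.487,106.020) → (97.235,87.600) → (78.815,91.852) → (83.067,110.272) (closed)

G21
G90
G00 X81.342 Y126.522
M3 S729
G01 X78.610 Y116.270 F688
G01 X68.358 Y119.002
G01 X71.090 Y129.254
G01 X81.342 Y126.522
M5
G00 X68.850 Y135.926
M3 S729
G01 X132.234 Y135.926 F688
G01 X132.234 Y82.036
G01 X68.850 Y82.036
G01 X68.850 Y135.926
M5
G00 X83.067 Y110.272
M3 S729
G01 X101.487 Y106.020 F688
G01 X97.235 Y87.600
G01 X78.815 Y91.852
G01 X83.067 Y110.272
M5
G00 X0.000 Y0.000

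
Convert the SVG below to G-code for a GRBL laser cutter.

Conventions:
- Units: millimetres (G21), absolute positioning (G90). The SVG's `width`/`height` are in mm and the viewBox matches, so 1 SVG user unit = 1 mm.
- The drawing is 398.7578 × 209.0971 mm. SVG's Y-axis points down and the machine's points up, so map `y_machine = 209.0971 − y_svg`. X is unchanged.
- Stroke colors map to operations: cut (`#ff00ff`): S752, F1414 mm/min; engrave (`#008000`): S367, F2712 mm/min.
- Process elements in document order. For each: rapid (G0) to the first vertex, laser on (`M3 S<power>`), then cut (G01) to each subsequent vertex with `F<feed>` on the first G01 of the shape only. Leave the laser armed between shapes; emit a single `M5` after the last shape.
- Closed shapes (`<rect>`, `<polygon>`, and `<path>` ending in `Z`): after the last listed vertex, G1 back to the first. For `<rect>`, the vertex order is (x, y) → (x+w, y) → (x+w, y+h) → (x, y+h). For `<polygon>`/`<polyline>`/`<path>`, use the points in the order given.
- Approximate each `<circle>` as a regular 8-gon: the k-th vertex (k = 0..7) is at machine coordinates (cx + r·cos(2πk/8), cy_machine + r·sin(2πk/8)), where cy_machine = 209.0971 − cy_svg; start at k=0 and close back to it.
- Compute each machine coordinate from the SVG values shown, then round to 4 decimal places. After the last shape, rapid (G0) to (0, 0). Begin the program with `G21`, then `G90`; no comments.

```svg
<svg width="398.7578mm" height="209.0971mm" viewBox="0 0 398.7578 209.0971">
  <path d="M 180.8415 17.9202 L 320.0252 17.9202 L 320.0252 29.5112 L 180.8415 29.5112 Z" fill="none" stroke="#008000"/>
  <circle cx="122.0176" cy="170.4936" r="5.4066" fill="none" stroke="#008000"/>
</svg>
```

G21
G90
G0 X180.8415 Y191.1769
M3 S367
G01 X320.0252 Y191.1769 F2712
G01 X320.0252 Y179.5859
G01 X180.8415 Y179.5859
G01 X180.8415 Y191.1769
G0 X127.4242 Y38.6035
M3 S367
G01 X125.8406 Y42.4265 F2712
G01 X122.0176 Y44.0101
G01 X118.1946 Y42.4265
G01 X116.6110 Y38.6035
G01 X118.1946 Y34.7805
G01 X122.0176 Y33.1969
G01 X125.8406 Y34.7805
G01 X127.4242 Y38.6035
M5
G0 X0.0000 Y0.0000

1 u = 1 mm; y_m = 209.0971 − y.

[1] `<path>` rectangle, #008000→engrave S367 F2712: (180.8415,191.1769) → (320.0252,191.1769) → (320.0252,179.5859) → (180.8415,179.5859) → (180.8415,191.1769) (closed)

[2] `<circle>` circle, #008000→engrave S367 F2712: (127.4242,38.6035) → (125.8406,42.4265) → (122.0176,44.0101) → (118.1946,42.4265) → (116.6110,38.6035) → (118.1946,34.7805) → (122.0176,33.1969) → (125.8406,34.7805) → (127.4242,38.6035) (closed)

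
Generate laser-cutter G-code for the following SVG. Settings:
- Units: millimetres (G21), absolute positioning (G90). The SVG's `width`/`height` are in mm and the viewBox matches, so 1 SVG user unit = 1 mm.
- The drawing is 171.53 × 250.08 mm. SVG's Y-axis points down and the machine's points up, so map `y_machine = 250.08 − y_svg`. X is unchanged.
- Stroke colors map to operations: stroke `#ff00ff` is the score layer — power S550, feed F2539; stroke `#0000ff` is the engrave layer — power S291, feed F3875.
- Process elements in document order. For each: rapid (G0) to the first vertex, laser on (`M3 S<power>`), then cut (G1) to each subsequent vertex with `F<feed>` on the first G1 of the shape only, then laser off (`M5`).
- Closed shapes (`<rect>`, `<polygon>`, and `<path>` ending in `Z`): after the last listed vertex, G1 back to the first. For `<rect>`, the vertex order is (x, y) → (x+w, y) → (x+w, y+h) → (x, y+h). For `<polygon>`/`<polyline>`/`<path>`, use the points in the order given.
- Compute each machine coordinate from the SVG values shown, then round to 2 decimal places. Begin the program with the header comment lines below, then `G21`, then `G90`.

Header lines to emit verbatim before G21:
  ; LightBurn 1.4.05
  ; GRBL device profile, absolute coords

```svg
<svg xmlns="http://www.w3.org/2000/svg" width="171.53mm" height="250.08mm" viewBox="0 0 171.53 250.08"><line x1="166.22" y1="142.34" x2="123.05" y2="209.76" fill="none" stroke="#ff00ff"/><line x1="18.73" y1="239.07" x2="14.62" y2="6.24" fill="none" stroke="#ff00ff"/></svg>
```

; LightBurn 1.4.05
; GRBL device profile, absolute coords
G21
G90
G0 X166.22 Y107.74
M3 S550
G1 X123.05 Y40.32 F2539
M5
G0 X18.73 Y11.01
M3 S550
G1 X14.62 Y243.84 F2539
M5

1 u = 1 mm; y_m = 250.08 − y.

[1] `<line>` line segment, #ff00ff→score S550 F2539: (166.22,107.74) → (123.05,40.32)

[2] `<line>` line segment, #ff00ff→score S550 F2539: (18.73,11.01) → (14.62,243.84)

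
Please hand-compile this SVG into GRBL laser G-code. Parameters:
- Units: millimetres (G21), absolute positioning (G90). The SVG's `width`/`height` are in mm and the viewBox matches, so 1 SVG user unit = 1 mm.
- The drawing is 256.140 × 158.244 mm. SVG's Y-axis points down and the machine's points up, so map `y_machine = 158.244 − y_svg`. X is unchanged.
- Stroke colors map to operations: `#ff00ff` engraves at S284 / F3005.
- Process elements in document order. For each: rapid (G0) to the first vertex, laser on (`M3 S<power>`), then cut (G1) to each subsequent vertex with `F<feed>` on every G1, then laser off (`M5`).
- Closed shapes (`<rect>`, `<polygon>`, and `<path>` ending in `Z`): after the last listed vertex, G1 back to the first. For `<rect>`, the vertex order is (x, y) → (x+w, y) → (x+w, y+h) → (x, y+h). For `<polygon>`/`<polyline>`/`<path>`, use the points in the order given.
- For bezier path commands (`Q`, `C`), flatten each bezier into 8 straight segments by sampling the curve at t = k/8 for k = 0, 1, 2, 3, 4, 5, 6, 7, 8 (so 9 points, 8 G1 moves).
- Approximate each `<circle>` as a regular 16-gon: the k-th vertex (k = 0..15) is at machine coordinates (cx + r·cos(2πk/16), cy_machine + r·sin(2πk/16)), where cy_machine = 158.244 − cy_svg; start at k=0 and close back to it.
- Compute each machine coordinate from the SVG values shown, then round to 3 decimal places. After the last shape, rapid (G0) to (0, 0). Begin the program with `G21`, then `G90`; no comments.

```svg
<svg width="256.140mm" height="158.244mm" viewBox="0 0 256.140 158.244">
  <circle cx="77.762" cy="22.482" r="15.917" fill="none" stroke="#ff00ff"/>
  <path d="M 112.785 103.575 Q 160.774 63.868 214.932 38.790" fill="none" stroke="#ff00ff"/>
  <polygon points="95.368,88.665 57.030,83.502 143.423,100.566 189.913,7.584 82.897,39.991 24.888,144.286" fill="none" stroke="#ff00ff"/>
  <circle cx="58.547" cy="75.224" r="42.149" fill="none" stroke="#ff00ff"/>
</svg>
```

G21
G90
G0 X93.679 Y135.762
M3 S284
G1 X92.467 Y141.853 F3005
G1 X89.017 Y147.017 F3005
G1 X83.853 Y150.467 F3005
G1 X77.762 Y151.679 F3005
G1 X71.671 Y150.467 F3005
G1 X66.507 Y147.017 F3005
G1 X63.057 Y141.853 F3005
G1 X61.845 Y135.762 F3005
G1 X63.057 Y129.671 F3005
G1 X66.507 Y124.507 F3005
G1 X71.671 Y121.057 F3005
G1 X77.762 Y119.845 F3005
G1 X83.853 Y121.057 F3005
G1 X89.017 Y124.507 F3005
G1 X92.467 Y129.671 F3005
G1 X93.679 Y135.762 F3005
M5
G0 X112.785 Y54.669
M3 S284
G1 X124.879 Y64.367 F3005
G1 X137.165 Y73.608 F3005
G1 X149.644 Y82.392 F3005
G1 X162.316 Y90.719 F3005
G1 X175.181 Y98.588 F3005
G1 X188.239 Y106.001 F3005
G1 X201.489 Y112.956 F3005
G1 X214.932 Y119.454 F3005
M5
G0 X95.368 Y69.579
M3 S284
G1 X57.030 Y74.742 F3005
G1 X143.423 Y57.678 F3005
G1 X189.913 Y150.660 F3005
G1 X82.897 Y118.253 F3005
G1 X24.888 Y13.958 F3005
G1 X95.368 Y69.579 F3005
M5
G0 X100.696 Y83.020
M3 S284
G1 X97.488 Y99.150 F3005
G1 X88.351 Y112.824 F3005
G1 X74.677 Y121.961 F3005
G1 X58.547 Y125.169 F3005
G1 X42.417 Y121.961 F3005
G1 X28.743 Y112.824 F3005
G1 X19.606 Y99.150 F3005
G1 X16.398 Y83.020 F3005
G1 X19.606 Y66.890 F3005
G1 X28.743 Y53.216 F3005
G1 X42.417 Y44.079 F3005
G1 X58.547 Y40.871 F3005
G1 X74.677 Y44.079 F3005
G1 X88.351 Y53.216 F3005
G1 X97.488 Y66.890 F3005
G1 X100.696 Y83.020 F3005
M5
G0 X0.000 Y0.000

viewBox `0 0 256.140 158.244` with mm width/height → 1 unit = 1 mm. Flip: y_m = 158.244 − y_svg.

**Shape 1** — `<circle>` circle, stroke `#ff00ff` → engrave (S284, F3005). Machine vertices: (93.679,135.762) → (92.467,141.853) → (89.017,147.017) → (83.853,150.467) → (77.762,151.679) → (71.671,150.467) → (66.507,147.017) → (63.057,141.853) → (61.845,135.762) → (63.057,129.671) → (66.507,124.507) → (71.671,121.057) → (77.762,119.845) → (83.853,121.057) → (89.017,124.507) → (92.467,129.671) → (93.679,135.762). Closed: final G1 returns to the first vertex.

**Shape 2** — `<path>` quadratic bezier, stroke `#ff00ff` → engrave (S284, F3005). Control points (SVG): P0=(112.785,103.575), P1=(160.774,63.868), P2=(214.932,38.790); sampled at t=k/8. Machine vertices: (112.785,54.669) → (124.879,64.367) → (137.165,73.608) → (149.644,82.392) → (162.316,90.719) → (175.181,98.588) → (188.239,106.001) → (201.489,112.956) → (214.932,119.454). Open path.

**Shape 3** — `<polygon>` closed polygon, stroke `#ff00ff` → engrave (S284, F3005). Machine vertices: (95.368,69.579) → (57.030,74.742) → (143.423,57.678) → (189.913,150.660) → (82.897,118.253) → (24.888,13.958) → (95.368,69.579). Closed: final G1 returns to the first vertex.

**Shape 4** — `<circle>` circle, stroke `#ff00ff` → engrave (S284, F3005). Machine vertices: (100.696,83.020) → (97.488,99.150) → (88.351,112.824) → (74.677,121.961) → (58.547,125.169) → (42.417,121.961) → (28.743,112.824) → (19.606,99.150) → (16.398,83.020) → (19.606,66.890) → (28.743,53.216) → (42.417,44.079) → (58.547,40.871) → (74.677,44.079) → (88.351,53.216) → (97.488,66.890) → (100.696,83.020). Closed: final G1 returns to the first vertex.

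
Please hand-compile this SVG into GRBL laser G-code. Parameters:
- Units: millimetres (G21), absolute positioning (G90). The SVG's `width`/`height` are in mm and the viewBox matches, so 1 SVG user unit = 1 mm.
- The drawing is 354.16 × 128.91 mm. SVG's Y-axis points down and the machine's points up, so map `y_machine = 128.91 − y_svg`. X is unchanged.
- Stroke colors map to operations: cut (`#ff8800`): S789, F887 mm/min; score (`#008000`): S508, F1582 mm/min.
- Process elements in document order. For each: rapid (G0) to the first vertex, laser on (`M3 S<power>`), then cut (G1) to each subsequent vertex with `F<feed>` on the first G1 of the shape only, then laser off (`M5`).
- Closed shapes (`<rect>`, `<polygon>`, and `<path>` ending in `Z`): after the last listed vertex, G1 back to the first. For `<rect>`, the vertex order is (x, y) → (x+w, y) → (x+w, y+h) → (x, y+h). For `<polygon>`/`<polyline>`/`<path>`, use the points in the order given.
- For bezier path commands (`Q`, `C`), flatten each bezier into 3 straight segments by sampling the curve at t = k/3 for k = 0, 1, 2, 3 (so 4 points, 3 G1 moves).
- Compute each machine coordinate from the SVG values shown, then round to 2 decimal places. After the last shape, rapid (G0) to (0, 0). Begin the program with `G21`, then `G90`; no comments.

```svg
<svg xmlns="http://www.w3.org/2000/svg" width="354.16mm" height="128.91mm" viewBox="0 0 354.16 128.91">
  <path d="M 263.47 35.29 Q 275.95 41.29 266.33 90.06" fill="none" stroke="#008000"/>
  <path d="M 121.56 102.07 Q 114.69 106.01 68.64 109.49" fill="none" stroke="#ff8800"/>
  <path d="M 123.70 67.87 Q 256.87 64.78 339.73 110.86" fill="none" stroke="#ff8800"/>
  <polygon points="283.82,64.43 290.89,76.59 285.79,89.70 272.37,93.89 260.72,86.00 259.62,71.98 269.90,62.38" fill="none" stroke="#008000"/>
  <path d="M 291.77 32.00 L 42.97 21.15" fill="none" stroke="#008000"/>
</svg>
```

Since the viewBox matches the mm dimensions, user units are millimetres directly. The only transform is the Y-flip y_m = 128.91 − y_svg.

Shape 1 is a quadratic bezier drawn with `<path>`. Its stroke #008000 means score at S508, F1582. After flipping Y the toolpath is (263.47,93.62) → (269.33,84.87) → (270.29,66.61) → (266.33,38.85).

Shape 2 is a quadratic bezier drawn with `<path>`. Its stroke #ff8800 means cut at S789, F887. After flipping Y the toolpath is (121.56,26.84) → (112.63,24.26) → (94.99,21.79) → (68.64,19.42).

Shape 3 is a quadratic bezier drawn with `<path>`. Its stroke #ff8800 means cut at S789, F887. After flipping Y the toolpath is (123.70,61.04) → (206.89,57.64) → (278.90,43.31) → (339.73,18.05).

Shape 4 is a regular polygon drawn with `<polygon>`. Its stroke #008000 means score at S508, F1582. After flipping Y the toolpath is (283.82,64.48) → (290.89,52.32) → (285.79,39.21) → (272.37,35.02) → (260.72,42.91) → (259.62,56.93) → (269.90,66.53) → (283.82,64.48), returning to the start.

Shape 5 is a line segment drawn with `<path>`. Its stroke #008000 means score at S508, F1582. After flipping Y the toolpath is (291.77,96.91) → (42.97,107.76).

G21
G90
G0 X263.47 Y93.62
M3 S508
G1 X269.33 Y84.87 F1582
G1 X270.29 Y66.61
G1 X266.33 Y38.85
M5
G0 X121.56 Y26.84
M3 S789
G1 X112.63 Y24.26 F887
G1 X94.99 Y21.79
G1 X68.64 Y19.42
M5
G0 X123.70 Y61.04
M3 S789
G1 X206.89 Y57.64 F887
G1 X278.90 Y43.31
G1 X339.73 Y18.05
M5
G0 X283.82 Y64.48
M3 S508
G1 X290.89 Y52.32 F1582
G1 X285.79 Y39.21
G1 X272.37 Y35.02
G1 X260.72 Y42.91
G1 X259.62 Y56.93
G1 X269.90 Y66.53
G1 X283.82 Y64.48
M5
G0 X291.77 Y96.91
M3 S508
G1 X42.97 Y107.76 F1582
M5
G0 X0.00 Y0.00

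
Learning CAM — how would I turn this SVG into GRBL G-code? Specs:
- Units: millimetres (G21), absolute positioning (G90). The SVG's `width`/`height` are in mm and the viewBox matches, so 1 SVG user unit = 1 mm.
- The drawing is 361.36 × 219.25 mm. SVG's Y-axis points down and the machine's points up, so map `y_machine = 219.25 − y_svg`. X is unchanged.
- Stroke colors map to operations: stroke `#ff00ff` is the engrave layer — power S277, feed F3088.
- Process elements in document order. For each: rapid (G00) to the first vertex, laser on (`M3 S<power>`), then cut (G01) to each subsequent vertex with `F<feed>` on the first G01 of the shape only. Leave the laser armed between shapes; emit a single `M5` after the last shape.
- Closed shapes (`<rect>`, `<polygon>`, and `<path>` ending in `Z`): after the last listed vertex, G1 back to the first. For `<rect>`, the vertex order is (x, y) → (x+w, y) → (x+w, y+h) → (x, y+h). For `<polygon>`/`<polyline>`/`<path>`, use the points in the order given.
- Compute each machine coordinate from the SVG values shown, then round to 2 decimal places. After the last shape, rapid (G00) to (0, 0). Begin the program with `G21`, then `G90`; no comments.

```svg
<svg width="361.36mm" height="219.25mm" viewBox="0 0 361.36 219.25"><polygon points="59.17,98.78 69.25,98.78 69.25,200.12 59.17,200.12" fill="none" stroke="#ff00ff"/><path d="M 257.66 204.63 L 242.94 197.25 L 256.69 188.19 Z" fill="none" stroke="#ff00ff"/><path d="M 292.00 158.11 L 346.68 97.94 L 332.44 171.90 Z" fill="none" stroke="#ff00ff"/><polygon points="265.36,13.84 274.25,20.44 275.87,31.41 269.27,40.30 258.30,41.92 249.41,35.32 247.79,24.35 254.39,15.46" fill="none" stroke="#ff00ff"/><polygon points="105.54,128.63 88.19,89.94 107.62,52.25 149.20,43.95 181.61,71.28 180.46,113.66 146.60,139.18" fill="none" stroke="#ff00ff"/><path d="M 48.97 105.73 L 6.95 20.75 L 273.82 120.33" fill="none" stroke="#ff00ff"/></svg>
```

viewBox `0 0 361.36 219.25` with mm width/height → 1 unit = 1 mm. Flip: y_m = 219.25 − y_svg.

**Shape 1** — `<polygon>` rectangle, stroke `#ff00ff` → engrave (S277, F3088). Machine vertices: (59.17,120.47) → (69.25,120.47) → (69.25,19.13) → (59.17,19.13) → (59.17,120.47). Closed: final G1 returns to the first vertex.

**Shape 2** — `<path>` regular polygon, stroke `#ff00ff` → engrave (S277, F3088). Machine vertices: (257.66,14.62) → (242.94,22.00) → (256.69,31.06) → (257.66,14.62). Closed: final G1 returns to the first vertex.

**Shape 3** — `<path>` closed polygon, stroke `#ff00ff` → engrave (S277, F3088). Machine vertices: (292.00,61.14) → (346.68,121.31) → (332.44,47.35) → (292.00,61.14). Closed: final G1 returns to the first vertex.

**Shape 4** — `<polygon>` regular polygon, stroke `#ff00ff` → engrave (S277, F3088). Machine vertices: (265.36,205.41) → (274.25,198.81) → (275.87,187.84) → (269.27,178.95) → (258.30,177.33) → (249.41,183.93) → (247.79,194.90) → (254.39,203.79) → (265.36,205.41). Closed: final G1 returns to the first vertex.

**Shape 5** — `<polygon>` regular polygon, stroke `#ff00ff` → engrave (S277, F3088). Machine vertices: (105.54,90.62) → (88.19,129.31) → (107.62,167.00) → (149.20,175.30) → (181.61,147.97) → (180.46,105.59) → (146.60,80.07) → (105.54,90.62). Closed: final G1 returns to the first vertex.

**Shape 6** — `<path>` open polyline, stroke `#ff00ff` → engrave (S277, F3088). Machine vertices: (48.97,113.52) → (6.95,198.50) → (273.82,98.92). Open path.

G21
G90
G00 X59.17 Y120.47
M3 S277
G01 X69.25 Y120.47 F3088
G01 X69.25 Y19.13
G01 X59.17 Y19.13
G01 X59.17 Y120.47
G00 X257.66 Y14.62
M3 S277
G01 X242.94 Y22.00 F3088
G01 X256.69 Y31.06
G01 X257.66 Y14.62
G00 X292.00 Y61.14
M3 S277
G01 X346.68 Y121.31 F3088
G01 X332.44 Y47.35
G01 X292.00 Y61.14
G00 X265.36 Y205.41
M3 S277
G01 X274.25 Y198.81 F3088
G01 X275.87 Y187.84
G01 X269.27 Y178.95
G01 X258.30 Y177.33
G01 X249.41 Y183.93
G01 X247.79 Y194.90
G01 X254.39 Y203.79
G01 X265.36 Y205.41
G00 X105.54 Y90.62
M3 S277
G01 X88.19 Y129.31 F3088
G01 X107.62 Y167.00
G01 X149.20 Y175.30
G01 X181.61 Y147.97
G01 X180.46 Y105.59
G01 X146.60 Y80.07
G01 X105.54 Y90.62
G00 X48.97 Y113.52
M3 S277
G01 X6.95 Y198.50 F3088
G01 X273.82 Y98.92
M5
G00 X0.00 Y0.00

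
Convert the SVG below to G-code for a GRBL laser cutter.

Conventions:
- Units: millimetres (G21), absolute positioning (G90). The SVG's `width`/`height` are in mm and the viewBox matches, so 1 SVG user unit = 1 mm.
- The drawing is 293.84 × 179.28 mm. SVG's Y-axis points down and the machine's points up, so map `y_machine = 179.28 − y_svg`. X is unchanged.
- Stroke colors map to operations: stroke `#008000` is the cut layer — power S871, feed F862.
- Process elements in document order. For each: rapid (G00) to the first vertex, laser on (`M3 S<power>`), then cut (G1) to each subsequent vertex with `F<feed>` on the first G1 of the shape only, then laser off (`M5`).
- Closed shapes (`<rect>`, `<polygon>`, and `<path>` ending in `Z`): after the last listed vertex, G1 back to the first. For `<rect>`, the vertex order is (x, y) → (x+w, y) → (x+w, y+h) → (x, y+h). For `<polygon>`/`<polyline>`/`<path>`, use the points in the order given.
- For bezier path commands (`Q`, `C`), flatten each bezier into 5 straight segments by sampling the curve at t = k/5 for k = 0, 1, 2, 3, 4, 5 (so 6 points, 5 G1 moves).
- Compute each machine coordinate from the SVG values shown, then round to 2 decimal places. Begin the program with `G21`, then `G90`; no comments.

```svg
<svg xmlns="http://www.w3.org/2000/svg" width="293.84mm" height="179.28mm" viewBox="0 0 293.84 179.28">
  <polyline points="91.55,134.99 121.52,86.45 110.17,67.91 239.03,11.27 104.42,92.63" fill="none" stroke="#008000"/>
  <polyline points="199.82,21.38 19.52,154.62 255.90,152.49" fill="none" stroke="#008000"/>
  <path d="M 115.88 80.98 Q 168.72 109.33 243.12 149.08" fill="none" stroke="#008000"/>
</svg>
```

G21
G90
G00 X91.55 Y44.29
M3 S871
G1 X121.52 Y92.83 F862
G1 X110.17 Y111.37
G1 X239.03 Y168.01
G1 X104.42 Y86.65
M5
G00 X199.82 Y157.90
M3 S871
G1 X19.52 Y24.66 F862
G1 X255.90 Y26.79
M5
G00 X115.88 Y98.30
M3 S871
G1 X137.88 Y86.50 F862
G1 X161.60 Y73.80
G1 X187.05 Y60.18
G1 X214.22 Y45.64
G1 X243.12 Y30.20
M5

viewBox `0 0 293.84 179.28` with mm width/height → 1 unit = 1 mm. Flip: y_m = 179.28 − y_svg.

**Shape 1** — `<polyline>` open polyline, stroke `#008000` → cut (S871, F862). Machine vertices: (91.55,44.29) → (121.52,92.83) → (110.17,111.37) → (239.03,168.01) → (104.42,86.65). Open path.

**Shape 2** — `<polyline>` open polyline, stroke `#008000` → cut (S871, F862). Machine vertices: (199.82,157.90) → (19.52,24.66) → (255.90,26.79). Open path.

**Shape 3** — `<path>` quadratic bezier, stroke `#008000` → cut (S871, F862). Control points (SVG): P0=(115.88,80.98), P1=(168.72,109.33), P2=(243.12,149.08); sampled at t=k/5. Machine vertices: (115.88,98.30) → (137.88,86.50) → (161.60,73.80) → (187.05,60.18) → (214.22,45.64) → (243.12,30.20). Open path.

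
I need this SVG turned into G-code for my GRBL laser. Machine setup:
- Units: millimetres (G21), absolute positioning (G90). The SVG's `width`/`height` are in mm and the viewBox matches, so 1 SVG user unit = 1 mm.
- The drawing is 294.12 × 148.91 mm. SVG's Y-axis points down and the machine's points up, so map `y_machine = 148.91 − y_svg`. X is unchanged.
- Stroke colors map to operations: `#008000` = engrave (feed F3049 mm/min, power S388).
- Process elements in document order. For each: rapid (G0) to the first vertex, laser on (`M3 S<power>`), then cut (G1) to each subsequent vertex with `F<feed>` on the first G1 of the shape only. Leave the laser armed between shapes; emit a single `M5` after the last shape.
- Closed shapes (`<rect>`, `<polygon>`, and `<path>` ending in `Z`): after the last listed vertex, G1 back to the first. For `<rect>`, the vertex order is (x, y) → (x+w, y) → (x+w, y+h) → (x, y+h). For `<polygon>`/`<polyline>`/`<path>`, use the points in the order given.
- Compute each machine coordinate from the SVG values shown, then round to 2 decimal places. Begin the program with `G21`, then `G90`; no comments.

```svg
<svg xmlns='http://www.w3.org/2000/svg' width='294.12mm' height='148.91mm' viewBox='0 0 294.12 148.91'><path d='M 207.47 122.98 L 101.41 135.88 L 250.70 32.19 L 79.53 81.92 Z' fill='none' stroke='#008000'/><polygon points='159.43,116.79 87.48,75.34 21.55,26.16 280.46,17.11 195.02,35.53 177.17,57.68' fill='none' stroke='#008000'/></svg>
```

G21
G90
G0 X207.47 Y25.93
M3 S388
G1 X101.41 Y13.03 F3049
G1 X250.70 Y116.72
G1 X79.53 Y66.99
G1 X207.47 Y25.93
G0 X159.43 Y32.12
M3 S388
G1 X87.48 Y73.57 F3049
G1 X21.55 Y122.75
G1 X280.46 Y131.80
G1 X195.02 Y113.38
G1 X177.17 Y91.23
G1 X159.43 Y32.12
M5

1 u = 1 mm; y_m = 148.91 − y.

[1] `<path>` closed polygon, #008000→engrave S388 F3049: (207.47,25.93) → (101.41,13.03) → (250.70,116.72) → (79.53,66.99) → (207.47,25.93) (closed)

[2] `<polygon>` closed polygon, #008000→engrave S388 F3049: (159.43,32.12) → (87.48,73.57) → (21.55,122.75) → (280.46,131.80) → (195.02,113.38) → (177.17,91.23) → (159.43,32.12) (closed)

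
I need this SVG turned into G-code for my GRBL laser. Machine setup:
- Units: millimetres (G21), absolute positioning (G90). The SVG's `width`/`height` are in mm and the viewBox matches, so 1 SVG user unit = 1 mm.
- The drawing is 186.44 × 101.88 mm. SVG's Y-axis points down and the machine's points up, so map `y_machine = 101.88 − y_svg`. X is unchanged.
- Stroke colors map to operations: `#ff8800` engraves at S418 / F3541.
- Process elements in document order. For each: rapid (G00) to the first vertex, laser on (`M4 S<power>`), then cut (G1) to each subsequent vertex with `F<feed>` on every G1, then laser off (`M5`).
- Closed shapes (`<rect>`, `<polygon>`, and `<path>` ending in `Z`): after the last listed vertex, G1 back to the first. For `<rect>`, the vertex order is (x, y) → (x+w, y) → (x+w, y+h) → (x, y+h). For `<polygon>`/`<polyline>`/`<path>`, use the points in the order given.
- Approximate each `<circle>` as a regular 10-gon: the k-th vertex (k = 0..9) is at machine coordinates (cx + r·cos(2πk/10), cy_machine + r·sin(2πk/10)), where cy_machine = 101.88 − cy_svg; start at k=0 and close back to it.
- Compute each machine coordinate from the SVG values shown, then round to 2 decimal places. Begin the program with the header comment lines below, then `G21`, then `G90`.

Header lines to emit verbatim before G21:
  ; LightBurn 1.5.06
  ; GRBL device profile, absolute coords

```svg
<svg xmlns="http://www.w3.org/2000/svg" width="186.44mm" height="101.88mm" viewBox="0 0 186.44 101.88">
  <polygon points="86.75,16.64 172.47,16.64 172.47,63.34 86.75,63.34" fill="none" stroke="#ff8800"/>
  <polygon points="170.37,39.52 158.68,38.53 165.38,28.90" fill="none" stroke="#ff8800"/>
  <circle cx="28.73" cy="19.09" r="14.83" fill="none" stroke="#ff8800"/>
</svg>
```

viewBox `0 0 186.44 101.88` with mm width/height → 1 unit = 1 mm. Flip: y_m = 101.88 − y_svg.

**Shape 1** — `<polygon>` rectangle, stroke `#ff8800` → engrave (S418, F3541). Machine vertices: (86.75,85.24) → (172.47,85.24) → (172.47,38.54) → (86.75,38.54) → (86.75,85.24). Closed: final G1 returns to the first vertex.

**Shape 2** — `<polygon>` regular polygon, stroke `#ff8800` → engrave (S418, F3541). Machine vertices: (170.37,62.36) → (158.68,63.35) → (165.38,72.98) → (170.37,62.36). Closed: final G1 returns to the first vertex.

**Shape 3** — `<circle>` circle, stroke `#ff8800` → engrave (S418, F3541). Machine vertices: (43.56,82.79) → (40.73,91.51) → (33.31,96.89) → (24.15,96.89) → (16.73,91.51) → (13.90,82.79) → (16.73,74.07) → (24.15,68.69) → (33.31,68.69) → (40.73,74.07) → (43.56,82.79). Closed: final G1 returns to the first vertex.

; LightBurn 1.5.06
; GRBL device profile, absolute coords
G21
G90
G00 X86.75 Y85.24
M4 S418
G1 X172.47 Y85.24 F3541
G1 X172.47 Y38.54 F3541
G1 X86.75 Y38.54 F3541
G1 X86.75 Y85.24 F3541
M5
G00 X170.37 Y62.36
M4 S418
G1 X158.68 Y63.35 F3541
G1 X165.38 Y72.98 F3541
G1 X170.37 Y62.36 F3541
M5
G00 X43.56 Y82.79
M4 S418
G1 X40.73 Y91.51 F3541
G1 X33.31 Y96.89 F3541
G1 X24.15 Y96.89 F3541
G1 X16.73 Y91.51 F3541
G1 X13.90 Y82.79 F3541
G1 X16.73 Y74.07 F3541
G1 X24.15 Y68.69 F3541
G1 X33.31 Y68.69 F3541
G1 X40.73 Y74.07 F3541
G1 X43.56 Y82.79 F3541
M5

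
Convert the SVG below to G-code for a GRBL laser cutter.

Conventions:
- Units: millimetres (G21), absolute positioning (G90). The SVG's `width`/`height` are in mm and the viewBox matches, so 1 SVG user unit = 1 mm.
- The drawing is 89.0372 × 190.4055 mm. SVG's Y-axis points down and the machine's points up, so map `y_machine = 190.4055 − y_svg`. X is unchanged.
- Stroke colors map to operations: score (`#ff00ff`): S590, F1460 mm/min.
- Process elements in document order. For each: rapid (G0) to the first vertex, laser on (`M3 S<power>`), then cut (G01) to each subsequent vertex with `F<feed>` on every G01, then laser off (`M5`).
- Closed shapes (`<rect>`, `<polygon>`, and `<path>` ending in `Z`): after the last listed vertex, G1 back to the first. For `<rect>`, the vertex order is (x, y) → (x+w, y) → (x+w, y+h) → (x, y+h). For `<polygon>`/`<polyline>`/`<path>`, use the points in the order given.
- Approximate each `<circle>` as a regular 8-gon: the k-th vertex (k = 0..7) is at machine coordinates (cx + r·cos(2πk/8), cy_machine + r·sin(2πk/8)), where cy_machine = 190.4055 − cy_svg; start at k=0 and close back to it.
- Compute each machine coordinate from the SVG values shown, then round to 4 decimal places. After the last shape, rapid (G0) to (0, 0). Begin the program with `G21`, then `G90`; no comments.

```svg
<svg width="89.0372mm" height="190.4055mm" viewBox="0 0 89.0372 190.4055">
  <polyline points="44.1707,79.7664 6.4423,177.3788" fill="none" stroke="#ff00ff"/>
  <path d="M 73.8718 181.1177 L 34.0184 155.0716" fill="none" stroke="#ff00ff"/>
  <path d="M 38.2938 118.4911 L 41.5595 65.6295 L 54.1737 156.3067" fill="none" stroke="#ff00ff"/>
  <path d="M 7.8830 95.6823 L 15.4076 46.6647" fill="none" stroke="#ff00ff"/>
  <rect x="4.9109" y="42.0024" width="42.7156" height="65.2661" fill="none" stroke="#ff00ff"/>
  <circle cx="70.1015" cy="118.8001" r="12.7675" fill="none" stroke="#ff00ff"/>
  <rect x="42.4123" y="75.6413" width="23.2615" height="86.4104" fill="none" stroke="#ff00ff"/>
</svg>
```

viewBox `0 0 89.0372 190.4055` with mm width/height → 1 unit = 1 mm. Flip: y_m = 190.4055 − y_svg.

**Shape 1** — `<polyline>` line segment, stroke `#ff00ff` → score (S590, F1460). Machine vertices: (44.1707,110.6391) → (6.4423,13.0267). Open path.

**Shape 2** — `<path>` line segment, stroke `#ff00ff` → score (S590, F1460). Machine vertices: (73.8718,9.2878) → (34.0184,35.3339). Open path.

**Shape 3** — `<path>` open polyline, stroke `#ff00ff` → score (S590, F1460). Machine vertices: (38.2938,71.9144) → (41.5595,124.7760) → (54.1737,34.0988). Open path.

**Shape 4** — `<path>` line segment, stroke `#ff00ff` → score (S590, F1460). Machine vertices: (7.8830,94.7232) → (15.4076,143.7408). Open path.

**Shape 5** — `<rect>` rectangle, stroke `#ff00ff` → score (S590, F1460). Machine vertices: (4.9109,148.4031) → (47.6265,148.4031) → (47.6265,83.1370) → (4.9109,83.1370) → (4.9109,148.4031). Closed: final G1 returns to the first vertex.

**Shape 6** — `<circle>` circle, stroke `#ff00ff` → score (S590, F1460). Machine vertices: (82.8690,71.6054) → (79.1295,80.6334) → (70.1015,84.3729) → (61.0735,80.6334) → (57.3340,71.6054) → (61.0735,62.5774) → (70.1015,58.8379) → (79.1295,62.5774) → (82.8690,71.6054). Closed: final G1 returns to the first vertex.

**Shape 7** — `<rect>` rectangle, stroke `#ff00ff` → score (S590, F1460). Machine vertices: (42.4123,114.7642) → (65.6738,114.7642) → (65.6738,28.3538) → (42.4123,28.3538) → (42.4123,114.7642). Closed: final G1 returns to the first vertex.

G21
G90
G0 X44.1707 Y110.6391
M3 S590
G01 X6.4423 Y13.0267 F1460
M5
G0 X73.8718 Y9.2878
M3 S590
G01 X34.0184 Y35.3339 F1460
M5
G0 X38.2938 Y71.9144
M3 S590
G01 X41.5595 Y124.7760 F1460
G01 X54.1737 Y34.0988 F1460
M5
G0 X7.8830 Y94.7232
M3 S590
G01 X15.4076 Y143.7408 F1460
M5
G0 X4.9109 Y148.4031
M3 S590
G01 X47.6265 Y148.4031 F1460
G01 X47.6265 Y83.1370 F1460
G01 X4.9109 Y83.1370 F1460
G01 X4.9109 Y148.4031 F1460
M5
G0 X82.8690 Y71.6054
M3 S590
G01 X79.1295 Y80.6334 F1460
G01 X70.1015 Y84.3729 F1460
G01 X61.0735 Y80.6334 F1460
G01 X57.3340 Y71.6054 F1460
G01 X61.0735 Y62.5774 F1460
G01 X70.1015 Y58.8379 F1460
G01 X79.1295 Y62.5774 F1460
G01 X82.8690 Y71.6054 F1460
M5
G0 X42.4123 Y114.7642
M3 S590
G01 X65.6738 Y114.7642 F1460
G01 X65.6738 Y28.3538 F1460
G01 X42.4123 Y28.3538 F1460
G01 X42.4123 Y114.7642 F1460
M5
G0 X0.0000 Y0.0000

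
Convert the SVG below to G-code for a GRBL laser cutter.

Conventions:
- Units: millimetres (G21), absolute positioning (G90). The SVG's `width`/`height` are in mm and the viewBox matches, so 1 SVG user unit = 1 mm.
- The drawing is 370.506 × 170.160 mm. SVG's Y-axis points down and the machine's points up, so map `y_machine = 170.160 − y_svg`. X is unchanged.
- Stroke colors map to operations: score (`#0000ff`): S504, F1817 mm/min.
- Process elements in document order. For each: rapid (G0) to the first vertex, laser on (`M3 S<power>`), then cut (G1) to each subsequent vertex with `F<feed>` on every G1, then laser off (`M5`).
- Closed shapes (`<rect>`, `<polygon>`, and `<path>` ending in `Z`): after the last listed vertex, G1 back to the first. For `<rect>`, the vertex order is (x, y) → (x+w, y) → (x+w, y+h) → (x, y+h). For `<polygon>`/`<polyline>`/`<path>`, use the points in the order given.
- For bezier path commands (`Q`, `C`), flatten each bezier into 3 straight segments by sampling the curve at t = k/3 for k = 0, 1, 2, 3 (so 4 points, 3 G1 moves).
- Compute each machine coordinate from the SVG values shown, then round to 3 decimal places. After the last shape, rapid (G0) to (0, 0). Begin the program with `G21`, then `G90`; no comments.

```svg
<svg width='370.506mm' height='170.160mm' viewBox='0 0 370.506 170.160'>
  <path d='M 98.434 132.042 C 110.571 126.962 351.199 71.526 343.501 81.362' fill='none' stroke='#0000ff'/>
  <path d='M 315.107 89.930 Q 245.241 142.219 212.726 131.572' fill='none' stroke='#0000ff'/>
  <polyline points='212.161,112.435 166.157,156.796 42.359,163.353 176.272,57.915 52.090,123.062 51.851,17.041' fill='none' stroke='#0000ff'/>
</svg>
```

viewBox `0 0 370.506 170.160` with mm width/height → 1 unit = 1 mm. Flip: y_m = 170.160 − y_svg.

**Shape 1** — `<path>` cubic bezier, stroke `#0000ff` → score (S504, F1817). Control points (SVG): P0=(98.434,132.042), P1=(110.571,126.962), P2=(351.199,71.526), P3=(343.501,81.362); sampled at t=k/3. Machine vertices: (98.434,38.118) → (169.075,55.701) → (286.084,81.159) → (343.501,88.798). Open path.

**Shape 2** — `<path>` quadratic bezier, stroke `#0000ff` → score (S504, F1817). Control points (SVG): P0=(315.107,89.930), P1=(245.241,142.219), P2=(212.726,131.572); sampled at t=k/3. Machine vertices: (315.107,80.230) → (272.680,52.364) → (238.553,38.483) → (212.726,38.588). Open path.

**Shape 3** — `<polyline>` open polyline, stroke `#0000ff` → score (S504, F1817). Machine vertices: (212.161,57.725) → (166.157,13.364) → (42.359,6.807) → (176.272,112.245) → (52.090,47.098) → (51.851,153.119). Open path.

G21
G90
G0 X98.434 Y38.118
M3 S504
G1 X169.075 Y55.701 F1817
G1 X286.084 Y81.159 F1817
G1 X343.501 Y88.798 F1817
M5
G0 X315.107 Y80.230
M3 S504
G1 X272.680 Y52.364 F1817
G1 X238.553 Y38.483 F1817
G1 X212.726 Y38.588 F1817
M5
G0 X212.161 Y57.725
M3 S504
G1 X166.157 Y13.364 F1817
G1 X42.359 Y6.807 F1817
G1 X176.272 Y112.245 F1817
G1 X52.090 Y47.098 F1817
G1 X51.851 Y153.119 F1817
M5
G0 X0.000 Y0.000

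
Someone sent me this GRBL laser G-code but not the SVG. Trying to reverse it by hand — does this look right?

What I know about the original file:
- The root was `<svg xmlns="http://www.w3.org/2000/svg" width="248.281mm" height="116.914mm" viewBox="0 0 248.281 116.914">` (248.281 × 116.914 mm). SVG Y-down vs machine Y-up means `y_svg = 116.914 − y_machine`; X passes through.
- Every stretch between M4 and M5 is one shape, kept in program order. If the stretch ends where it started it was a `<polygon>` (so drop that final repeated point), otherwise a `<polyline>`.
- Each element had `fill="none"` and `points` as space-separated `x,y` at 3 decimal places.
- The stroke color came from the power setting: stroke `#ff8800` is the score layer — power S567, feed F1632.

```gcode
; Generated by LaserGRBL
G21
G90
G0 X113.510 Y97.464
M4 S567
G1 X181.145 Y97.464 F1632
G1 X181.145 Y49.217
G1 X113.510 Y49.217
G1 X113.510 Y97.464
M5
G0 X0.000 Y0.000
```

Each laser-on run becomes one SVG element. Flip Y back into SVG space with y_svg = 116.914 − y_machine. Every run uses S567, so all elements get stroke `#ff8800` (score).

Run 1: The run returns to its start, so emit a `<polygon>` with points (Y-flipped): 113.510,19.450 181.145,19.450 181.145,67.697 113.510,67.697.

<svg xmlns="http://www.w3.org/2000/svg" width="248.281mm" height="116.914mm" viewBox="0 0 248.281 116.914">
  <polygon points="113.510,19.450 181.145,19.450 181.145,67.697 113.510,67.697" fill="none" stroke="#ff8800"/>
</svg>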